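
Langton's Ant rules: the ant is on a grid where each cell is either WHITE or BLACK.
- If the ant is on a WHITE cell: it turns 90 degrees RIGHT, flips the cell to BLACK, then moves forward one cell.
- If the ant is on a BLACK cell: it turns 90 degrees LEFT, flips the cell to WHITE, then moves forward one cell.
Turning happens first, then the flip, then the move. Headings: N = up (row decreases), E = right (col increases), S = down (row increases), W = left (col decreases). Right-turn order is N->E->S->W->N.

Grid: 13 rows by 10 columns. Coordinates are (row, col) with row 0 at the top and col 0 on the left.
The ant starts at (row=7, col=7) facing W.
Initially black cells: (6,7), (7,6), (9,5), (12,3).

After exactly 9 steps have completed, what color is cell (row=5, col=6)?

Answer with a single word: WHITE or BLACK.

Step 1: on WHITE (7,7): turn R to N, flip to black, move to (6,7). |black|=5
Step 2: on BLACK (6,7): turn L to W, flip to white, move to (6,6). |black|=4
Step 3: on WHITE (6,6): turn R to N, flip to black, move to (5,6). |black|=5
Step 4: on WHITE (5,6): turn R to E, flip to black, move to (5,7). |black|=6
Step 5: on WHITE (5,7): turn R to S, flip to black, move to (6,7). |black|=7
Step 6: on WHITE (6,7): turn R to W, flip to black, move to (6,6). |black|=8
Step 7: on BLACK (6,6): turn L to S, flip to white, move to (7,6). |black|=7
Step 8: on BLACK (7,6): turn L to E, flip to white, move to (7,7). |black|=6
Step 9: on BLACK (7,7): turn L to N, flip to white, move to (6,7). |black|=5

Answer: BLACK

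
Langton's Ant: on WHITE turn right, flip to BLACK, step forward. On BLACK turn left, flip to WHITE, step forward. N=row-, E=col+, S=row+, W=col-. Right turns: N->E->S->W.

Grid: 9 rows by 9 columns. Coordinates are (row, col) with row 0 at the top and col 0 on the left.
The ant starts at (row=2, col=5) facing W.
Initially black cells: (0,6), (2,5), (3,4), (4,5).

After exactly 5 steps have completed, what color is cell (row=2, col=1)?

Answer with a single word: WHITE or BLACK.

Step 1: on BLACK (2,5): turn L to S, flip to white, move to (3,5). |black|=3
Step 2: on WHITE (3,5): turn R to W, flip to black, move to (3,4). |black|=4
Step 3: on BLACK (3,4): turn L to S, flip to white, move to (4,4). |black|=3
Step 4: on WHITE (4,4): turn R to W, flip to black, move to (4,3). |black|=4
Step 5: on WHITE (4,3): turn R to N, flip to black, move to (3,3). |black|=5

Answer: WHITE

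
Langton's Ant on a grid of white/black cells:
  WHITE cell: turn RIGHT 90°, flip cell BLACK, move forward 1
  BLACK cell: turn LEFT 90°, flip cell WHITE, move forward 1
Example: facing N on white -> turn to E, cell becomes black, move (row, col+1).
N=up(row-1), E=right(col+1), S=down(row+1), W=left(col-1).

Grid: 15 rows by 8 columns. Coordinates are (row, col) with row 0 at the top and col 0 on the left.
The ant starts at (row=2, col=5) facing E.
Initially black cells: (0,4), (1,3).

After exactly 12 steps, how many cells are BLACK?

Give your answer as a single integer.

Step 1: on WHITE (2,5): turn R to S, flip to black, move to (3,5). |black|=3
Step 2: on WHITE (3,5): turn R to W, flip to black, move to (3,4). |black|=4
Step 3: on WHITE (3,4): turn R to N, flip to black, move to (2,4). |black|=5
Step 4: on WHITE (2,4): turn R to E, flip to black, move to (2,5). |black|=6
Step 5: on BLACK (2,5): turn L to N, flip to white, move to (1,5). |black|=5
Step 6: on WHITE (1,5): turn R to E, flip to black, move to (1,6). |black|=6
Step 7: on WHITE (1,6): turn R to S, flip to black, move to (2,6). |black|=7
Step 8: on WHITE (2,6): turn R to W, flip to black, move to (2,5). |black|=8
Step 9: on WHITE (2,5): turn R to N, flip to black, move to (1,5). |black|=9
Step 10: on BLACK (1,5): turn L to W, flip to white, move to (1,4). |black|=8
Step 11: on WHITE (1,4): turn R to N, flip to black, move to (0,4). |black|=9
Step 12: on BLACK (0,4): turn L to W, flip to white, move to (0,3). |black|=8

Answer: 8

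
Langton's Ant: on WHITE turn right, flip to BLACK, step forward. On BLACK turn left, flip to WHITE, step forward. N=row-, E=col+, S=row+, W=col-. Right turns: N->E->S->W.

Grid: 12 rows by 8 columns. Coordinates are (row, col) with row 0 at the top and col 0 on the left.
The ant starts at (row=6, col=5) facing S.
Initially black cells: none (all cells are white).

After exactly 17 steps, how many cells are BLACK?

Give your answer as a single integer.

Step 1: on WHITE (6,5): turn R to W, flip to black, move to (6,4). |black|=1
Step 2: on WHITE (6,4): turn R to N, flip to black, move to (5,4). |black|=2
Step 3: on WHITE (5,4): turn R to E, flip to black, move to (5,5). |black|=3
Step 4: on WHITE (5,5): turn R to S, flip to black, move to (6,5). |black|=4
Step 5: on BLACK (6,5): turn L to E, flip to white, move to (6,6). |black|=3
Step 6: on WHITE (6,6): turn R to S, flip to black, move to (7,6). |black|=4
Step 7: on WHITE (7,6): turn R to W, flip to black, move to (7,5). |black|=5
Step 8: on WHITE (7,5): turn R to N, flip to black, move to (6,5). |black|=6
Step 9: on WHITE (6,5): turn R to E, flip to black, move to (6,6). |black|=7
Step 10: on BLACK (6,6): turn L to N, flip to white, move to (5,6). |black|=6
Step 11: on WHITE (5,6): turn R to E, flip to black, move to (5,7). |black|=7
Step 12: on WHITE (5,7): turn R to S, flip to black, move to (6,7). |black|=8
Step 13: on WHITE (6,7): turn R to W, flip to black, move to (6,6). |black|=9
Step 14: on WHITE (6,6): turn R to N, flip to black, move to (5,6). |black|=10
Step 15: on BLACK (5,6): turn L to W, flip to white, move to (5,5). |black|=9
Step 16: on BLACK (5,5): turn L to S, flip to white, move to (6,5). |black|=8
Step 17: on BLACK (6,5): turn L to E, flip to white, move to (6,6). |black|=7

Answer: 7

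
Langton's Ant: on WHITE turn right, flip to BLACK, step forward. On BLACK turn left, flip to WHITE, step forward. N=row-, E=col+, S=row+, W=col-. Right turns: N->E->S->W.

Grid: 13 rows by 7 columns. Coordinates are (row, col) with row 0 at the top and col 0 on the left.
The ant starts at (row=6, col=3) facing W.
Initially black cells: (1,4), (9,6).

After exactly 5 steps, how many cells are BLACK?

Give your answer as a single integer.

Step 1: on WHITE (6,3): turn R to N, flip to black, move to (5,3). |black|=3
Step 2: on WHITE (5,3): turn R to E, flip to black, move to (5,4). |black|=4
Step 3: on WHITE (5,4): turn R to S, flip to black, move to (6,4). |black|=5
Step 4: on WHITE (6,4): turn R to W, flip to black, move to (6,3). |black|=6
Step 5: on BLACK (6,3): turn L to S, flip to white, move to (7,3). |black|=5

Answer: 5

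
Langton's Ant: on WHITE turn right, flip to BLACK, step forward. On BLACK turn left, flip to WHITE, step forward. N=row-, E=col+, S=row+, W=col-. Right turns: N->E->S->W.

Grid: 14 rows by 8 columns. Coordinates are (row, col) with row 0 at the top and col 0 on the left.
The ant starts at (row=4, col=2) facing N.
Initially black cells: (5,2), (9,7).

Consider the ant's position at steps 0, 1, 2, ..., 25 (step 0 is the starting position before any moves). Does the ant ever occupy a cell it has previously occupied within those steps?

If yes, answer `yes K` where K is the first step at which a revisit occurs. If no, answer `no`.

Step 1: on WHITE (4,2): turn R to E, flip to black, move to (4,3). |black|=3 — new cell
Step 2: on WHITE (4,3): turn R to S, flip to black, move to (5,3). |black|=4 — new cell
Step 3: on WHITE (5,3): turn R to W, flip to black, move to (5,2). |black|=5 — new cell
Step 4: on BLACK (5,2): turn L to S, flip to white, move to (6,2). |black|=4 — new cell
Step 5: on WHITE (6,2): turn R to W, flip to black, move to (6,1). |black|=5 — new cell
Step 6: on WHITE (6,1): turn R to N, flip to black, move to (5,1). |black|=6 — new cell
Step 7: on WHITE (5,1): turn R to E, flip to black, move to (5,2). |black|=7 — REVISIT

Answer: yes 7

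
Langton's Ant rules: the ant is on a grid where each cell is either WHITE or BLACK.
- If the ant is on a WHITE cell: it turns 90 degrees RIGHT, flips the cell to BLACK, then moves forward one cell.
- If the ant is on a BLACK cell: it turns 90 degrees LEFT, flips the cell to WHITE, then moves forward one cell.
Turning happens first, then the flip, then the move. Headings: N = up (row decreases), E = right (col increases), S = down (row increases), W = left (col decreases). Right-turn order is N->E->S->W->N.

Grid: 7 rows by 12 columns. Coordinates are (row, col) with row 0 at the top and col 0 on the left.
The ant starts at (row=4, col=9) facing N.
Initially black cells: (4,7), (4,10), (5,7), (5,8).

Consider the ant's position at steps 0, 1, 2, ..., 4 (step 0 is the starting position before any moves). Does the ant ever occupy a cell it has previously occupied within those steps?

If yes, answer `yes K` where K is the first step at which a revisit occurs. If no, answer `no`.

Step 1: on WHITE (4,9): turn R to E, flip to black, move to (4,10). |black|=5 — new cell
Step 2: on BLACK (4,10): turn L to N, flip to white, move to (3,10). |black|=4 — new cell
Step 3: on WHITE (3,10): turn R to E, flip to black, move to (3,11). |black|=5 — new cell
Step 4: on WHITE (3,11): turn R to S, flip to black, move to (4,11). |black|=6 — new cell
No revisit within 4 steps.

Answer: no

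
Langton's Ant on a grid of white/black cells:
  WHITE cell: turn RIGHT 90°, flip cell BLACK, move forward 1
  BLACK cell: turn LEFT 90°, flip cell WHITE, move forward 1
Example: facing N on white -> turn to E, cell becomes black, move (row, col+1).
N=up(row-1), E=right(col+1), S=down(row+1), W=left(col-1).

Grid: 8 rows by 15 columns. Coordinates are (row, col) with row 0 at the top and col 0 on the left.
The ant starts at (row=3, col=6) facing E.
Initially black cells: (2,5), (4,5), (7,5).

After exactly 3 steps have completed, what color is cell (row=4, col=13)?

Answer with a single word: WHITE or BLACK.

Answer: WHITE

Derivation:
Step 1: on WHITE (3,6): turn R to S, flip to black, move to (4,6). |black|=4
Step 2: on WHITE (4,6): turn R to W, flip to black, move to (4,5). |black|=5
Step 3: on BLACK (4,5): turn L to S, flip to white, move to (5,5). |black|=4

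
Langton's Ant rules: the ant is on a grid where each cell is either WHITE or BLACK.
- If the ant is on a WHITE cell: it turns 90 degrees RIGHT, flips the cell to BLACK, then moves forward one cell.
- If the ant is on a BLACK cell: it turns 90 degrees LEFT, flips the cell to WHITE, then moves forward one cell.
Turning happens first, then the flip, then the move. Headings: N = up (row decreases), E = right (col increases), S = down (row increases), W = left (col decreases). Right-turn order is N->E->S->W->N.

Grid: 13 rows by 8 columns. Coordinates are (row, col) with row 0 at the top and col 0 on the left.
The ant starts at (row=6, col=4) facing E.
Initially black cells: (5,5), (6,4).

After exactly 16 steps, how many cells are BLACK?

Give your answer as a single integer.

Step 1: on BLACK (6,4): turn L to N, flip to white, move to (5,4). |black|=1
Step 2: on WHITE (5,4): turn R to E, flip to black, move to (5,5). |black|=2
Step 3: on BLACK (5,5): turn L to N, flip to white, move to (4,5). |black|=1
Step 4: on WHITE (4,5): turn R to E, flip to black, move to (4,6). |black|=2
Step 5: on WHITE (4,6): turn R to S, flip to black, move to (5,6). |black|=3
Step 6: on WHITE (5,6): turn R to W, flip to black, move to (5,5). |black|=4
Step 7: on WHITE (5,5): turn R to N, flip to black, move to (4,5). |black|=5
Step 8: on BLACK (4,5): turn L to W, flip to white, move to (4,4). |black|=4
Step 9: on WHITE (4,4): turn R to N, flip to black, move to (3,4). |black|=5
Step 10: on WHITE (3,4): turn R to E, flip to black, move to (3,5). |black|=6
Step 11: on WHITE (3,5): turn R to S, flip to black, move to (4,5). |black|=7
Step 12: on WHITE (4,5): turn R to W, flip to black, move to (4,4). |black|=8
Step 13: on BLACK (4,4): turn L to S, flip to white, move to (5,4). |black|=7
Step 14: on BLACK (5,4): turn L to E, flip to white, move to (5,5). |black|=6
Step 15: on BLACK (5,5): turn L to N, flip to white, move to (4,5). |black|=5
Step 16: on BLACK (4,5): turn L to W, flip to white, move to (4,4). |black|=4

Answer: 4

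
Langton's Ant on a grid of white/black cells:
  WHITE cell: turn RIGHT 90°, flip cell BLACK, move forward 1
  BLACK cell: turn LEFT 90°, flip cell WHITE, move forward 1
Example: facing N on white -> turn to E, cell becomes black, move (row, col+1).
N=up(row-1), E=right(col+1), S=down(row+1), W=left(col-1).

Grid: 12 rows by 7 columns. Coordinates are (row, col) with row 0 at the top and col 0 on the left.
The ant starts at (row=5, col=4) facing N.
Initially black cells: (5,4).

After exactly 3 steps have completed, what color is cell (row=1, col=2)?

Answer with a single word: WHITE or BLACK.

Step 1: on BLACK (5,4): turn L to W, flip to white, move to (5,3). |black|=0
Step 2: on WHITE (5,3): turn R to N, flip to black, move to (4,3). |black|=1
Step 3: on WHITE (4,3): turn R to E, flip to black, move to (4,4). |black|=2

Answer: WHITE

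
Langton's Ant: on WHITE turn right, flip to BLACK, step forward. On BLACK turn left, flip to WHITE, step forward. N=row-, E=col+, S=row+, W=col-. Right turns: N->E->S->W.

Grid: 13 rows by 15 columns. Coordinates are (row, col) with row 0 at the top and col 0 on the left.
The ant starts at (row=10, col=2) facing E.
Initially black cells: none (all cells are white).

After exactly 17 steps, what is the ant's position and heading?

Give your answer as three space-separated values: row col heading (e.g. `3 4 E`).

Step 1: on WHITE (10,2): turn R to S, flip to black, move to (11,2). |black|=1
Step 2: on WHITE (11,2): turn R to W, flip to black, move to (11,1). |black|=2
Step 3: on WHITE (11,1): turn R to N, flip to black, move to (10,1). |black|=3
Step 4: on WHITE (10,1): turn R to E, flip to black, move to (10,2). |black|=4
Step 5: on BLACK (10,2): turn L to N, flip to white, move to (9,2). |black|=3
Step 6: on WHITE (9,2): turn R to E, flip to black, move to (9,3). |black|=4
Step 7: on WHITE (9,3): turn R to S, flip to black, move to (10,3). |black|=5
Step 8: on WHITE (10,3): turn R to W, flip to black, move to (10,2). |black|=6
Step 9: on WHITE (10,2): turn R to N, flip to black, move to (9,2). |black|=7
Step 10: on BLACK (9,2): turn L to W, flip to white, move to (9,1). |black|=6
Step 11: on WHITE (9,1): turn R to N, flip to black, move to (8,1). |black|=7
Step 12: on WHITE (8,1): turn R to E, flip to black, move to (8,2). |black|=8
Step 13: on WHITE (8,2): turn R to S, flip to black, move to (9,2). |black|=9
Step 14: on WHITE (9,2): turn R to W, flip to black, move to (9,1). |black|=10
Step 15: on BLACK (9,1): turn L to S, flip to white, move to (10,1). |black|=9
Step 16: on BLACK (10,1): turn L to E, flip to white, move to (10,2). |black|=8
Step 17: on BLACK (10,2): turn L to N, flip to white, move to (9,2). |black|=7

Answer: 9 2 N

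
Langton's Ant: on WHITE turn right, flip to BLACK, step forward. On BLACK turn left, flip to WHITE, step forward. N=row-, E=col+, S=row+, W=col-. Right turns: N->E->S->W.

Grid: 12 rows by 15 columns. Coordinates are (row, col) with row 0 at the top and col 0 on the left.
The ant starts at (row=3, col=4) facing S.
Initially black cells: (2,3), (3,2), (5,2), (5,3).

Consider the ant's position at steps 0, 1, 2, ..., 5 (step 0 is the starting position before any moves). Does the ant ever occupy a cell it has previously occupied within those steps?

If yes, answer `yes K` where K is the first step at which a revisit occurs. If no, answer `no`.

Step 1: on WHITE (3,4): turn R to W, flip to black, move to (3,3). |black|=5 — new cell
Step 2: on WHITE (3,3): turn R to N, flip to black, move to (2,3). |black|=6 — new cell
Step 3: on BLACK (2,3): turn L to W, flip to white, move to (2,2). |black|=5 — new cell
Step 4: on WHITE (2,2): turn R to N, flip to black, move to (1,2). |black|=6 — new cell
Step 5: on WHITE (1,2): turn R to E, flip to black, move to (1,3). |black|=7 — new cell
No revisit within 5 steps.

Answer: no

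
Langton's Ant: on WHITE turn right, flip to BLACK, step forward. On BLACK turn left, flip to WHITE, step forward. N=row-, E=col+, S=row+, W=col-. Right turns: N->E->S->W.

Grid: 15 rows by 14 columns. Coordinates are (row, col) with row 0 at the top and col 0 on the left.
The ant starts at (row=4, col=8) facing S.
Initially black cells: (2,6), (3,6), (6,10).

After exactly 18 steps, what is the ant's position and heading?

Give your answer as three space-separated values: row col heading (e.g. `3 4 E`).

Answer: 3 9 N

Derivation:
Step 1: on WHITE (4,8): turn R to W, flip to black, move to (4,7). |black|=4
Step 2: on WHITE (4,7): turn R to N, flip to black, move to (3,7). |black|=5
Step 3: on WHITE (3,7): turn R to E, flip to black, move to (3,8). |black|=6
Step 4: on WHITE (3,8): turn R to S, flip to black, move to (4,8). |black|=7
Step 5: on BLACK (4,8): turn L to E, flip to white, move to (4,9). |black|=6
Step 6: on WHITE (4,9): turn R to S, flip to black, move to (5,9). |black|=7
Step 7: on WHITE (5,9): turn R to W, flip to black, move to (5,8). |black|=8
Step 8: on WHITE (5,8): turn R to N, flip to black, move to (4,8). |black|=9
Step 9: on WHITE (4,8): turn R to E, flip to black, move to (4,9). |black|=10
Step 10: on BLACK (4,9): turn L to N, flip to white, move to (3,9). |black|=9
Step 11: on WHITE (3,9): turn R to E, flip to black, move to (3,10). |black|=10
Step 12: on WHITE (3,10): turn R to S, flip to black, move to (4,10). |black|=11
Step 13: on WHITE (4,10): turn R to W, flip to black, move to (4,9). |black|=12
Step 14: on WHITE (4,9): turn R to N, flip to black, move to (3,9). |black|=13
Step 15: on BLACK (3,9): turn L to W, flip to white, move to (3,8). |black|=12
Step 16: on BLACK (3,8): turn L to S, flip to white, move to (4,8). |black|=11
Step 17: on BLACK (4,8): turn L to E, flip to white, move to (4,9). |black|=10
Step 18: on BLACK (4,9): turn L to N, flip to white, move to (3,9). |black|=9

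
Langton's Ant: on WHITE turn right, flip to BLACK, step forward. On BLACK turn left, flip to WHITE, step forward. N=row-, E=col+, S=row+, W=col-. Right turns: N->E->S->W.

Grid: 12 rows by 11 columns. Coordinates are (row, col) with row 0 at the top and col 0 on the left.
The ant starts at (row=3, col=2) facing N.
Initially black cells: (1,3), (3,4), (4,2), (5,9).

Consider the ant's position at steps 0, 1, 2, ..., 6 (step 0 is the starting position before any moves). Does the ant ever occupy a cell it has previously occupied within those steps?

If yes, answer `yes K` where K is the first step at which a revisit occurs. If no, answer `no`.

Step 1: on WHITE (3,2): turn R to E, flip to black, move to (3,3). |black|=5 — new cell
Step 2: on WHITE (3,3): turn R to S, flip to black, move to (4,3). |black|=6 — new cell
Step 3: on WHITE (4,3): turn R to W, flip to black, move to (4,2). |black|=7 — new cell
Step 4: on BLACK (4,2): turn L to S, flip to white, move to (5,2). |black|=6 — new cell
Step 5: on WHITE (5,2): turn R to W, flip to black, move to (5,1). |black|=7 — new cell
Step 6: on WHITE (5,1): turn R to N, flip to black, move to (4,1). |black|=8 — new cell
No revisit within 6 steps.

Answer: no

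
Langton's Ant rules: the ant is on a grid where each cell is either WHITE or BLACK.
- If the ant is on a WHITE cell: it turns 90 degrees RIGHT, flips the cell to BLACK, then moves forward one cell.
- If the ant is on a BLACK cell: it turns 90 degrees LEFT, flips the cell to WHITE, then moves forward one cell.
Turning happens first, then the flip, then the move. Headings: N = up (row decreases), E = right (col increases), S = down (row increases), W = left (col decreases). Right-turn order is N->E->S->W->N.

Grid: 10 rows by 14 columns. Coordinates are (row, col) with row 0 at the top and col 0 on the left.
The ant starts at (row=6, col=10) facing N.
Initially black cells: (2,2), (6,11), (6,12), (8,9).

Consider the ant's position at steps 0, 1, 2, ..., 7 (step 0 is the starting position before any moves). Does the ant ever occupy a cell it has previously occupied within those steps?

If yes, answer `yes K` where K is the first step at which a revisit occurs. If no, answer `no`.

Step 1: on WHITE (6,10): turn R to E, flip to black, move to (6,11). |black|=5 — new cell
Step 2: on BLACK (6,11): turn L to N, flip to white, move to (5,11). |black|=4 — new cell
Step 3: on WHITE (5,11): turn R to E, flip to black, move to (5,12). |black|=5 — new cell
Step 4: on WHITE (5,12): turn R to S, flip to black, move to (6,12). |black|=6 — new cell
Step 5: on BLACK (6,12): turn L to E, flip to white, move to (6,13). |black|=5 — new cell
Step 6: on WHITE (6,13): turn R to S, flip to black, move to (7,13). |black|=6 — new cell
Step 7: on WHITE (7,13): turn R to W, flip to black, move to (7,12). |black|=7 — new cell
No revisit within 7 steps.

Answer: no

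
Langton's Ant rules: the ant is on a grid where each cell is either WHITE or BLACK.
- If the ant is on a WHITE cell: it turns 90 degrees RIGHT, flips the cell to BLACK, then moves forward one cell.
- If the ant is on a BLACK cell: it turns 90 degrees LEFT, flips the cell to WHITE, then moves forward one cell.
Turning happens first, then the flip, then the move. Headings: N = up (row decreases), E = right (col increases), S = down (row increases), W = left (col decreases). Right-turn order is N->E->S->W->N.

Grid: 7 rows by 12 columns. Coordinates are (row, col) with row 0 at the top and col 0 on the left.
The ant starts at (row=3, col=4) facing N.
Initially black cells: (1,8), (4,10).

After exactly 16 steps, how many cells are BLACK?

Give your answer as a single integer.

Answer: 10

Derivation:
Step 1: on WHITE (3,4): turn R to E, flip to black, move to (3,5). |black|=3
Step 2: on WHITE (3,5): turn R to S, flip to black, move to (4,5). |black|=4
Step 3: on WHITE (4,5): turn R to W, flip to black, move to (4,4). |black|=5
Step 4: on WHITE (4,4): turn R to N, flip to black, move to (3,4). |black|=6
Step 5: on BLACK (3,4): turn L to W, flip to white, move to (3,3). |black|=5
Step 6: on WHITE (3,3): turn R to N, flip to black, move to (2,3). |black|=6
Step 7: on WHITE (2,3): turn R to E, flip to black, move to (2,4). |black|=7
Step 8: on WHITE (2,4): turn R to S, flip to black, move to (3,4). |black|=8
Step 9: on WHITE (3,4): turn R to W, flip to black, move to (3,3). |black|=9
Step 10: on BLACK (3,3): turn L to S, flip to white, move to (4,3). |black|=8
Step 11: on WHITE (4,3): turn R to W, flip to black, move to (4,2). |black|=9
Step 12: on WHITE (4,2): turn R to N, flip to black, move to (3,2). |black|=10
Step 13: on WHITE (3,2): turn R to E, flip to black, move to (3,3). |black|=11
Step 14: on WHITE (3,3): turn R to S, flip to black, move to (4,3). |black|=12
Step 15: on BLACK (4,3): turn L to E, flip to white, move to (4,4). |black|=11
Step 16: on BLACK (4,4): turn L to N, flip to white, move to (3,4). |black|=10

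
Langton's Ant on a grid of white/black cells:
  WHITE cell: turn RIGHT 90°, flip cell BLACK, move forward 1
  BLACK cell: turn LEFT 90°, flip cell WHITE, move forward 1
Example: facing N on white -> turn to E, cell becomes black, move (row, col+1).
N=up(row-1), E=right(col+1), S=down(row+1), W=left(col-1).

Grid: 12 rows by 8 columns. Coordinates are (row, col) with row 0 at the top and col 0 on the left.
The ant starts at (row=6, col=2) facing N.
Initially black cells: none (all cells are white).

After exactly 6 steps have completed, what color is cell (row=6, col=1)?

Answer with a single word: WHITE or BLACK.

Answer: BLACK

Derivation:
Step 1: on WHITE (6,2): turn R to E, flip to black, move to (6,3). |black|=1
Step 2: on WHITE (6,3): turn R to S, flip to black, move to (7,3). |black|=2
Step 3: on WHITE (7,3): turn R to W, flip to black, move to (7,2). |black|=3
Step 4: on WHITE (7,2): turn R to N, flip to black, move to (6,2). |black|=4
Step 5: on BLACK (6,2): turn L to W, flip to white, move to (6,1). |black|=3
Step 6: on WHITE (6,1): turn R to N, flip to black, move to (5,1). |black|=4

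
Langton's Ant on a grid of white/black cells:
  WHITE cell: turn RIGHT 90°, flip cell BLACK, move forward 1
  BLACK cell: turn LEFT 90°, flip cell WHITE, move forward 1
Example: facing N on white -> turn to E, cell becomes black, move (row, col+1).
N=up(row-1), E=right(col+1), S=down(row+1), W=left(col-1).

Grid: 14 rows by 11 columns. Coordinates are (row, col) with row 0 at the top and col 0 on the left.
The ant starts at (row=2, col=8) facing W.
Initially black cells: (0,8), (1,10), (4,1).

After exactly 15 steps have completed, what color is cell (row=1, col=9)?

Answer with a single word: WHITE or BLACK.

Answer: BLACK

Derivation:
Step 1: on WHITE (2,8): turn R to N, flip to black, move to (1,8). |black|=4
Step 2: on WHITE (1,8): turn R to E, flip to black, move to (1,9). |black|=5
Step 3: on WHITE (1,9): turn R to S, flip to black, move to (2,9). |black|=6
Step 4: on WHITE (2,9): turn R to W, flip to black, move to (2,8). |black|=7
Step 5: on BLACK (2,8): turn L to S, flip to white, move to (3,8). |black|=6
Step 6: on WHITE (3,8): turn R to W, flip to black, move to (3,7). |black|=7
Step 7: on WHITE (3,7): turn R to N, flip to black, move to (2,7). |black|=8
Step 8: on WHITE (2,7): turn R to E, flip to black, move to (2,8). |black|=9
Step 9: on WHITE (2,8): turn R to S, flip to black, move to (3,8). |black|=10
Step 10: on BLACK (3,8): turn L to E, flip to white, move to (3,9). |black|=9
Step 11: on WHITE (3,9): turn R to S, flip to black, move to (4,9). |black|=10
Step 12: on WHITE (4,9): turn R to W, flip to black, move to (4,8). |black|=11
Step 13: on WHITE (4,8): turn R to N, flip to black, move to (3,8). |black|=12
Step 14: on WHITE (3,8): turn R to E, flip to black, move to (3,9). |black|=13
Step 15: on BLACK (3,9): turn L to N, flip to white, move to (2,9). |black|=12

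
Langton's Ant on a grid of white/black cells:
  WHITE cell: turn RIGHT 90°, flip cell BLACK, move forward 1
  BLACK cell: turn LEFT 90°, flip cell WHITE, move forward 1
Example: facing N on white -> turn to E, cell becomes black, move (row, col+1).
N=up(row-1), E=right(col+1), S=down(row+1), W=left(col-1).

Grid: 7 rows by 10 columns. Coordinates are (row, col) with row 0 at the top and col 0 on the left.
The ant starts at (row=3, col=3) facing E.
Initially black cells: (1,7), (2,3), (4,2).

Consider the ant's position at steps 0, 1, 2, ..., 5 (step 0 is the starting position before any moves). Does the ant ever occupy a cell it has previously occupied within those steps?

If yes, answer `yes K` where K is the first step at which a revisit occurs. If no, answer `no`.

Step 1: on WHITE (3,3): turn R to S, flip to black, move to (4,3). |black|=4 — new cell
Step 2: on WHITE (4,3): turn R to W, flip to black, move to (4,2). |black|=5 — new cell
Step 3: on BLACK (4,2): turn L to S, flip to white, move to (5,2). |black|=4 — new cell
Step 4: on WHITE (5,2): turn R to W, flip to black, move to (5,1). |black|=5 — new cell
Step 5: on WHITE (5,1): turn R to N, flip to black, move to (4,1). |black|=6 — new cell
No revisit within 5 steps.

Answer: no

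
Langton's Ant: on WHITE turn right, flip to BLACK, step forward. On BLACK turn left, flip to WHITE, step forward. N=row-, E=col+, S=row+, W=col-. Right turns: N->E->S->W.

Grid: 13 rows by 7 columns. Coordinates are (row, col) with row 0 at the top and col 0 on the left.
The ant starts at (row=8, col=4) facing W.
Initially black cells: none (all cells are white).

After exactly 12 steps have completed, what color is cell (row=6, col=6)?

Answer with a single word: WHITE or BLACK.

Step 1: on WHITE (8,4): turn R to N, flip to black, move to (7,4). |black|=1
Step 2: on WHITE (7,4): turn R to E, flip to black, move to (7,5). |black|=2
Step 3: on WHITE (7,5): turn R to S, flip to black, move to (8,5). |black|=3
Step 4: on WHITE (8,5): turn R to W, flip to black, move to (8,4). |black|=4
Step 5: on BLACK (8,4): turn L to S, flip to white, move to (9,4). |black|=3
Step 6: on WHITE (9,4): turn R to W, flip to black, move to (9,3). |black|=4
Step 7: on WHITE (9,3): turn R to N, flip to black, move to (8,3). |black|=5
Step 8: on WHITE (8,3): turn R to E, flip to black, move to (8,4). |black|=6
Step 9: on WHITE (8,4): turn R to S, flip to black, move to (9,4). |black|=7
Step 10: on BLACK (9,4): turn L to E, flip to white, move to (9,5). |black|=6
Step 11: on WHITE (9,5): turn R to S, flip to black, move to (10,5). |black|=7
Step 12: on WHITE (10,5): turn R to W, flip to black, move to (10,4). |black|=8

Answer: WHITE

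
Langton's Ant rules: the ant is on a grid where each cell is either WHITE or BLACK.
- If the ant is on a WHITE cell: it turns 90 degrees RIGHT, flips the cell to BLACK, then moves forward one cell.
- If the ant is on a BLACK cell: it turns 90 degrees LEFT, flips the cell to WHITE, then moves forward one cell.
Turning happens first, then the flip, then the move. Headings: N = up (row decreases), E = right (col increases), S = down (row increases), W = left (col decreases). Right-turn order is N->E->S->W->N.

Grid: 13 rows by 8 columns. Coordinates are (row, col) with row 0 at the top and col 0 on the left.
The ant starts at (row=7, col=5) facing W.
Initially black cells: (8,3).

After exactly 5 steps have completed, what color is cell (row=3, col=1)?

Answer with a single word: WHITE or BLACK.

Answer: WHITE

Derivation:
Step 1: on WHITE (7,5): turn R to N, flip to black, move to (6,5). |black|=2
Step 2: on WHITE (6,5): turn R to E, flip to black, move to (6,6). |black|=3
Step 3: on WHITE (6,6): turn R to S, flip to black, move to (7,6). |black|=4
Step 4: on WHITE (7,6): turn R to W, flip to black, move to (7,5). |black|=5
Step 5: on BLACK (7,5): turn L to S, flip to white, move to (8,5). |black|=4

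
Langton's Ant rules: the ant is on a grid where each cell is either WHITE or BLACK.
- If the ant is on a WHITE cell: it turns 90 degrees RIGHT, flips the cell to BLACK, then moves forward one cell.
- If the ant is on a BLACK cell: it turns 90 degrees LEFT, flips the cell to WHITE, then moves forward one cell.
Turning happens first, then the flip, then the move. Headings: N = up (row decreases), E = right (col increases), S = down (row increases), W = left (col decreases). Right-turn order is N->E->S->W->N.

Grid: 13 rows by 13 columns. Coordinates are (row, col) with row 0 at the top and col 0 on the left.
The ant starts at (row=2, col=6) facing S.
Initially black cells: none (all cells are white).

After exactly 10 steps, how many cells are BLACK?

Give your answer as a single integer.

Step 1: on WHITE (2,6): turn R to W, flip to black, move to (2,5). |black|=1
Step 2: on WHITE (2,5): turn R to N, flip to black, move to (1,5). |black|=2
Step 3: on WHITE (1,5): turn R to E, flip to black, move to (1,6). |black|=3
Step 4: on WHITE (1,6): turn R to S, flip to black, move to (2,6). |black|=4
Step 5: on BLACK (2,6): turn L to E, flip to white, move to (2,7). |black|=3
Step 6: on WHITE (2,7): turn R to S, flip to black, move to (3,7). |black|=4
Step 7: on WHITE (3,7): turn R to W, flip to black, move to (3,6). |black|=5
Step 8: on WHITE (3,6): turn R to N, flip to black, move to (2,6). |black|=6
Step 9: on WHITE (2,6): turn R to E, flip to black, move to (2,7). |black|=7
Step 10: on BLACK (2,7): turn L to N, flip to white, move to (1,7). |black|=6

Answer: 6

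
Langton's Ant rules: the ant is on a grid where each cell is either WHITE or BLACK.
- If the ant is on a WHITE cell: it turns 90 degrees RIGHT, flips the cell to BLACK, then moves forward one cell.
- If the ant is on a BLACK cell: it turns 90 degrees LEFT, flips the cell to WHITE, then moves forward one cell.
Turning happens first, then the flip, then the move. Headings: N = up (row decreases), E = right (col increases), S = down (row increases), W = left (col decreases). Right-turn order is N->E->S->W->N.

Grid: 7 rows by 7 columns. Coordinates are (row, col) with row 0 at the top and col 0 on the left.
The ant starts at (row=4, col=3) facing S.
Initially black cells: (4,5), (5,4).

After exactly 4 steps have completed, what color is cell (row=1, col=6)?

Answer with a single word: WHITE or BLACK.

Answer: WHITE

Derivation:
Step 1: on WHITE (4,3): turn R to W, flip to black, move to (4,2). |black|=3
Step 2: on WHITE (4,2): turn R to N, flip to black, move to (3,2). |black|=4
Step 3: on WHITE (3,2): turn R to E, flip to black, move to (3,3). |black|=5
Step 4: on WHITE (3,3): turn R to S, flip to black, move to (4,3). |black|=6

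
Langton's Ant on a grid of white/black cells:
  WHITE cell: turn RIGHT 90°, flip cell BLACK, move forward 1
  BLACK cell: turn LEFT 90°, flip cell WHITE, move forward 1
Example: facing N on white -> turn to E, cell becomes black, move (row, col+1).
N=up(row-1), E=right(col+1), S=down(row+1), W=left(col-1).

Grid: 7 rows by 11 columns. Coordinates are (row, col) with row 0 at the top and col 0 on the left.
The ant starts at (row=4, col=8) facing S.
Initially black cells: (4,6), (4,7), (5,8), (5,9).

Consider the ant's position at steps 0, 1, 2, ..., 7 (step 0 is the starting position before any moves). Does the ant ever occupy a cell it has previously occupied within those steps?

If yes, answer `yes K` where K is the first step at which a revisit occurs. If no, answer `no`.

Answer: no

Derivation:
Step 1: on WHITE (4,8): turn R to W, flip to black, move to (4,7). |black|=5 — new cell
Step 2: on BLACK (4,7): turn L to S, flip to white, move to (5,7). |black|=4 — new cell
Step 3: on WHITE (5,7): turn R to W, flip to black, move to (5,6). |black|=5 — new cell
Step 4: on WHITE (5,6): turn R to N, flip to black, move to (4,6). |black|=6 — new cell
Step 5: on BLACK (4,6): turn L to W, flip to white, move to (4,5). |black|=5 — new cell
Step 6: on WHITE (4,5): turn R to N, flip to black, move to (3,5). |black|=6 — new cell
Step 7: on WHITE (3,5): turn R to E, flip to black, move to (3,6). |black|=7 — new cell
No revisit within 7 steps.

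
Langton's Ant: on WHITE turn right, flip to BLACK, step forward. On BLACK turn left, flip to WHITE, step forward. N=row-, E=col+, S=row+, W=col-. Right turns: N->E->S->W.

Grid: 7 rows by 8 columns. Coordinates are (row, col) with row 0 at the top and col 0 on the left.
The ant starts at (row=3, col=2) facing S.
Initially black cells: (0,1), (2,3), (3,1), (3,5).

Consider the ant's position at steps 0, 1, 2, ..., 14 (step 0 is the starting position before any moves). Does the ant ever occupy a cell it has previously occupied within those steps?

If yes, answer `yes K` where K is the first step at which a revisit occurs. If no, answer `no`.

Step 1: on WHITE (3,2): turn R to W, flip to black, move to (3,1). |black|=5 — new cell
Step 2: on BLACK (3,1): turn L to S, flip to white, move to (4,1). |black|=4 — new cell
Step 3: on WHITE (4,1): turn R to W, flip to black, move to (4,0). |black|=5 — new cell
Step 4: on WHITE (4,0): turn R to N, flip to black, move to (3,0). |black|=6 — new cell
Step 5: on WHITE (3,0): turn R to E, flip to black, move to (3,1). |black|=7 — REVISIT

Answer: yes 5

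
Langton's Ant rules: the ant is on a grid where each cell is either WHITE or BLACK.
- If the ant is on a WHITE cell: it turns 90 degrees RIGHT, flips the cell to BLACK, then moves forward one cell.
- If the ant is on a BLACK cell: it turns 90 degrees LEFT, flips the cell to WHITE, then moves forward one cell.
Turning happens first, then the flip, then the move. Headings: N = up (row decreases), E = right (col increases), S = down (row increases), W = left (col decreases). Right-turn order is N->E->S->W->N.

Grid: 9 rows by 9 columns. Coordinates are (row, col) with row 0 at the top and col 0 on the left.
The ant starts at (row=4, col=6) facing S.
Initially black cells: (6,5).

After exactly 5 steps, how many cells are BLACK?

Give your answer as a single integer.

Step 1: on WHITE (4,6): turn R to W, flip to black, move to (4,5). |black|=2
Step 2: on WHITE (4,5): turn R to N, flip to black, move to (3,5). |black|=3
Step 3: on WHITE (3,5): turn R to E, flip to black, move to (3,6). |black|=4
Step 4: on WHITE (3,6): turn R to S, flip to black, move to (4,6). |black|=5
Step 5: on BLACK (4,6): turn L to E, flip to white, move to (4,7). |black|=4

Answer: 4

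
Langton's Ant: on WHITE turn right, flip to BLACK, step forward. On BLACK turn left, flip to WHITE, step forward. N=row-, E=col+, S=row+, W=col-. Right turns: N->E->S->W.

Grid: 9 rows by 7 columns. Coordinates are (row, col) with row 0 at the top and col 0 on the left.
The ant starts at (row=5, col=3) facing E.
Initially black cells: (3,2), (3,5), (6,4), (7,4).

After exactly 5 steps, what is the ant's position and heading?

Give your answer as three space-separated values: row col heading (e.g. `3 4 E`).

Step 1: on WHITE (5,3): turn R to S, flip to black, move to (6,3). |black|=5
Step 2: on WHITE (6,3): turn R to W, flip to black, move to (6,2). |black|=6
Step 3: on WHITE (6,2): turn R to N, flip to black, move to (5,2). |black|=7
Step 4: on WHITE (5,2): turn R to E, flip to black, move to (5,3). |black|=8
Step 5: on BLACK (5,3): turn L to N, flip to white, move to (4,3). |black|=7

Answer: 4 3 N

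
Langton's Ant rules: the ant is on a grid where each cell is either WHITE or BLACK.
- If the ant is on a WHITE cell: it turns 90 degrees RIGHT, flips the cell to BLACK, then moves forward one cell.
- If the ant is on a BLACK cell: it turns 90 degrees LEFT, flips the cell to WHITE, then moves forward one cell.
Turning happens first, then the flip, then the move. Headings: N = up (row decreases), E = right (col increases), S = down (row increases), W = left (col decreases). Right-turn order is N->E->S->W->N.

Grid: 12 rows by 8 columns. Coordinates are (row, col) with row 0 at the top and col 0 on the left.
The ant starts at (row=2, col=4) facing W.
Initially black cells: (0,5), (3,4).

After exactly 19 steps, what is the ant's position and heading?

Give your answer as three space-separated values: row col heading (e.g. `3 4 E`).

Step 1: on WHITE (2,4): turn R to N, flip to black, move to (1,4). |black|=3
Step 2: on WHITE (1,4): turn R to E, flip to black, move to (1,5). |black|=4
Step 3: on WHITE (1,5): turn R to S, flip to black, move to (2,5). |black|=5
Step 4: on WHITE (2,5): turn R to W, flip to black, move to (2,4). |black|=6
Step 5: on BLACK (2,4): turn L to S, flip to white, move to (3,4). |black|=5
Step 6: on BLACK (3,4): turn L to E, flip to white, move to (3,5). |black|=4
Step 7: on WHITE (3,5): turn R to S, flip to black, move to (4,5). |black|=5
Step 8: on WHITE (4,5): turn R to W, flip to black, move to (4,4). |black|=6
Step 9: on WHITE (4,4): turn R to N, flip to black, move to (3,4). |black|=7
Step 10: on WHITE (3,4): turn R to E, flip to black, move to (3,5). |black|=8
Step 11: on BLACK (3,5): turn L to N, flip to white, move to (2,5). |black|=7
Step 12: on BLACK (2,5): turn L to W, flip to white, move to (2,4). |black|=6
Step 13: on WHITE (2,4): turn R to N, flip to black, move to (1,4). |black|=7
Step 14: on BLACK (1,4): turn L to W, flip to white, move to (1,3). |black|=6
Step 15: on WHITE (1,3): turn R to N, flip to black, move to (0,3). |black|=7
Step 16: on WHITE (0,3): turn R to E, flip to black, move to (0,4). |black|=8
Step 17: on WHITE (0,4): turn R to S, flip to black, move to (1,4). |black|=9
Step 18: on WHITE (1,4): turn R to W, flip to black, move to (1,3). |black|=10
Step 19: on BLACK (1,3): turn L to S, flip to white, move to (2,3). |black|=9

Answer: 2 3 S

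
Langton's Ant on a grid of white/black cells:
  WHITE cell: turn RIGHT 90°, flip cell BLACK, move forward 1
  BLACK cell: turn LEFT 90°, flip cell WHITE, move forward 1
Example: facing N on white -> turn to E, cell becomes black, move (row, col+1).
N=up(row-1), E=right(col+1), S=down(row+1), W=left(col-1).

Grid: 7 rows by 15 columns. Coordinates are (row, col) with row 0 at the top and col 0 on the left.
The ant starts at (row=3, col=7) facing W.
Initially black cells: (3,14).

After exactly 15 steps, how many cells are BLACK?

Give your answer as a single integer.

Step 1: on WHITE (3,7): turn R to N, flip to black, move to (2,7). |black|=2
Step 2: on WHITE (2,7): turn R to E, flip to black, move to (2,8). |black|=3
Step 3: on WHITE (2,8): turn R to S, flip to black, move to (3,8). |black|=4
Step 4: on WHITE (3,8): turn R to W, flip to black, move to (3,7). |black|=5
Step 5: on BLACK (3,7): turn L to S, flip to white, move to (4,7). |black|=4
Step 6: on WHITE (4,7): turn R to W, flip to black, move to (4,6). |black|=5
Step 7: on WHITE (4,6): turn R to N, flip to black, move to (3,6). |black|=6
Step 8: on WHITE (3,6): turn R to E, flip to black, move to (3,7). |black|=7
Step 9: on WHITE (3,7): turn R to S, flip to black, move to (4,7). |black|=8
Step 10: on BLACK (4,7): turn L to E, flip to white, move to (4,8). |black|=7
Step 11: on WHITE (4,8): turn R to S, flip to black, move to (5,8). |black|=8
Step 12: on WHITE (5,8): turn R to W, flip to black, move to (5,7). |black|=9
Step 13: on WHITE (5,7): turn R to N, flip to black, move to (4,7). |black|=10
Step 14: on WHITE (4,7): turn R to E, flip to black, move to (4,8). |black|=11
Step 15: on BLACK (4,8): turn L to N, flip to white, move to (3,8). |black|=10

Answer: 10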